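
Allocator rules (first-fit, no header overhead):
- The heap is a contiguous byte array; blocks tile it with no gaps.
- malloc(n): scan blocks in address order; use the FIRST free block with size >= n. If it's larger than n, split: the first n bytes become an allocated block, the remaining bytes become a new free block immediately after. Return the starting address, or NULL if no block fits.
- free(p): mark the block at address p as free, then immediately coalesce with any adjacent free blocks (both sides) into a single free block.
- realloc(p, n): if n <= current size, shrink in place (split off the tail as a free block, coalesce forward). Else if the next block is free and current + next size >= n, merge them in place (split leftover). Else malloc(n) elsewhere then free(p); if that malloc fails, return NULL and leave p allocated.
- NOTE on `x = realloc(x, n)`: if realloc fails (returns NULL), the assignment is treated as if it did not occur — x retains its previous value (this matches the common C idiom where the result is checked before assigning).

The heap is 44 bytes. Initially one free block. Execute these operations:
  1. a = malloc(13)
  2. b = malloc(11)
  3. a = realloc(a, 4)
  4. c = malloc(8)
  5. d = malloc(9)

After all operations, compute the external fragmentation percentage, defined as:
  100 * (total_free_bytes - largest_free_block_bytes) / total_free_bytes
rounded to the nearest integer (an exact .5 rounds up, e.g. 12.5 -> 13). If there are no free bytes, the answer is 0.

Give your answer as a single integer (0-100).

Answer: 8

Derivation:
Op 1: a = malloc(13) -> a = 0; heap: [0-12 ALLOC][13-43 FREE]
Op 2: b = malloc(11) -> b = 13; heap: [0-12 ALLOC][13-23 ALLOC][24-43 FREE]
Op 3: a = realloc(a, 4) -> a = 0; heap: [0-3 ALLOC][4-12 FREE][13-23 ALLOC][24-43 FREE]
Op 4: c = malloc(8) -> c = 4; heap: [0-3 ALLOC][4-11 ALLOC][12-12 FREE][13-23 ALLOC][24-43 FREE]
Op 5: d = malloc(9) -> d = 24; heap: [0-3 ALLOC][4-11 ALLOC][12-12 FREE][13-23 ALLOC][24-32 ALLOC][33-43 FREE]
Free blocks: [1 11] total_free=12 largest=11 -> 100*(12-11)/12 = 100/12 ≈ 8.333 -> rounds to 8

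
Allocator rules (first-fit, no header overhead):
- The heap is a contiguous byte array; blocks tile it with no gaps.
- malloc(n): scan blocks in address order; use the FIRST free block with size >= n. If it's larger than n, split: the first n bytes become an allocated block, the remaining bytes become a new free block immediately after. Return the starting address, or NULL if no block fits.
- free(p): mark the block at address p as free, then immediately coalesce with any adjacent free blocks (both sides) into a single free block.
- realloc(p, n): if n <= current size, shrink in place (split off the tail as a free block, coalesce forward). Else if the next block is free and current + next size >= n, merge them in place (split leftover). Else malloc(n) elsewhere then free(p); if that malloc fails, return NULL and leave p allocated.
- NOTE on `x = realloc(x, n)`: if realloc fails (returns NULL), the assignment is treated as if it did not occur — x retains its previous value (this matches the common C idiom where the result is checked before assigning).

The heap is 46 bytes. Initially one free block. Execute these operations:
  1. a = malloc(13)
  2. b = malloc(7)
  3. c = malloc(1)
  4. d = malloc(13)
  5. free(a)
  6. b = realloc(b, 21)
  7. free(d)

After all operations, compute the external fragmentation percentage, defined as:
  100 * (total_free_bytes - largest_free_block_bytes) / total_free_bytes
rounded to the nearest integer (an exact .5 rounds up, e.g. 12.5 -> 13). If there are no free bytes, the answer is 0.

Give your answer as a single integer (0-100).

Answer: 34

Derivation:
Op 1: a = malloc(13) -> a = 0; heap: [0-12 ALLOC][13-45 FREE]
Op 2: b = malloc(7) -> b = 13; heap: [0-12 ALLOC][13-19 ALLOC][20-45 FREE]
Op 3: c = malloc(1) -> c = 20; heap: [0-12 ALLOC][13-19 ALLOC][20-20 ALLOC][21-45 FREE]
Op 4: d = malloc(13) -> d = 21; heap: [0-12 ALLOC][13-19 ALLOC][20-20 ALLOC][21-33 ALLOC][34-45 FREE]
Op 5: free(a) -> (freed a); heap: [0-12 FREE][13-19 ALLOC][20-20 ALLOC][21-33 ALLOC][34-45 FREE]
Op 6: b = realloc(b, 21) -> NULL (b unchanged); heap: [0-12 FREE][13-19 ALLOC][20-20 ALLOC][21-33 ALLOC][34-45 FREE]
Op 7: free(d) -> (freed d); heap: [0-12 FREE][13-19 ALLOC][20-20 ALLOC][21-45 FREE]
Free blocks: [13 25] total_free=38 largest=25 -> 100*(38-25)/38 = 1300/38 ≈ 34.211 -> rounds to 34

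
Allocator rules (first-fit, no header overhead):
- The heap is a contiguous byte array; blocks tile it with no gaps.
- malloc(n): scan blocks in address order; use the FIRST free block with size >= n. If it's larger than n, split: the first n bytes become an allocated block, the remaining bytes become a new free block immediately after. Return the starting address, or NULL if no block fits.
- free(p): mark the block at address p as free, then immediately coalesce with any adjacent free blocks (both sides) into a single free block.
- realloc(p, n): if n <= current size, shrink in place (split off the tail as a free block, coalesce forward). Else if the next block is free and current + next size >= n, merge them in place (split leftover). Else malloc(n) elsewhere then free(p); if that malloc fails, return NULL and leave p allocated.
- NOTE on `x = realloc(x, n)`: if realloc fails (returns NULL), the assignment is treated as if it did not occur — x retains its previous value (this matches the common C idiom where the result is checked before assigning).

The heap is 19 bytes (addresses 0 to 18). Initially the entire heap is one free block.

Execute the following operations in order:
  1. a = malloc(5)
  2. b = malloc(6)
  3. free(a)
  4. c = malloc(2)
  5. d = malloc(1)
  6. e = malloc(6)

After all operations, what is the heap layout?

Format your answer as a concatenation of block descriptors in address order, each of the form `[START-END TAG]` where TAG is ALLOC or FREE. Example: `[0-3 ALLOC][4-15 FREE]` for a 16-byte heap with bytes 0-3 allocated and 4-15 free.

Op 1: a = malloc(5) -> a = 0; heap: [0-4 ALLOC][5-18 FREE]
Op 2: b = malloc(6) -> b = 5; heap: [0-4 ALLOC][5-10 ALLOC][11-18 FREE]
Op 3: free(a) -> (freed a); heap: [0-4 FREE][5-10 ALLOC][11-18 FREE]
Op 4: c = malloc(2) -> c = 0; heap: [0-1 ALLOC][2-4 FREE][5-10 ALLOC][11-18 FREE]
Op 5: d = malloc(1) -> d = 2; heap: [0-1 ALLOC][2-2 ALLOC][3-4 FREE][5-10 ALLOC][11-18 FREE]
Op 6: e = malloc(6) -> e = 11; heap: [0-1 ALLOC][2-2 ALLOC][3-4 FREE][5-10 ALLOC][11-16 ALLOC][17-18 FREE]

Answer: [0-1 ALLOC][2-2 ALLOC][3-4 FREE][5-10 ALLOC][11-16 ALLOC][17-18 FREE]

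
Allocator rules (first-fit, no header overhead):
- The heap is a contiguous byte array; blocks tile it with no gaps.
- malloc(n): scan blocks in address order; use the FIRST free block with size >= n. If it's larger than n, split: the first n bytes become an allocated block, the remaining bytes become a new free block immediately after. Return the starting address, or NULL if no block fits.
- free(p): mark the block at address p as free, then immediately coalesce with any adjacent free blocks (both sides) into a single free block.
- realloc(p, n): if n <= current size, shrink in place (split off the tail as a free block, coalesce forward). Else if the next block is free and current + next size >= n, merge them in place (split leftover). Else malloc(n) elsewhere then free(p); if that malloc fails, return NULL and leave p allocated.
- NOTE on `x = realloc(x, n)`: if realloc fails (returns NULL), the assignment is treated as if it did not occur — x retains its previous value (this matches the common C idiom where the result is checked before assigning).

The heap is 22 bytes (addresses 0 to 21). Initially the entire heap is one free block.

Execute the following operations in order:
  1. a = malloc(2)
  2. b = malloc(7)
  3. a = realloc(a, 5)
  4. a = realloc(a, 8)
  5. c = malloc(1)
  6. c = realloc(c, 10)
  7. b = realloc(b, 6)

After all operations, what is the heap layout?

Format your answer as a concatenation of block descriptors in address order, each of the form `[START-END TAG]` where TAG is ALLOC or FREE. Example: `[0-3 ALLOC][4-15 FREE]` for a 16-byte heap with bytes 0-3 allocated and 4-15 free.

Op 1: a = malloc(2) -> a = 0; heap: [0-1 ALLOC][2-21 FREE]
Op 2: b = malloc(7) -> b = 2; heap: [0-1 ALLOC][2-8 ALLOC][9-21 FREE]
Op 3: a = realloc(a, 5) -> a = 9; heap: [0-1 FREE][2-8 ALLOC][9-13 ALLOC][14-21 FREE]
Op 4: a = realloc(a, 8) -> a = 9; heap: [0-1 FREE][2-8 ALLOC][9-16 ALLOC][17-21 FREE]
Op 5: c = malloc(1) -> c = 0; heap: [0-0 ALLOC][1-1 FREE][2-8 ALLOC][9-16 ALLOC][17-21 FREE]
Op 6: c = realloc(c, 10) -> NULL (c unchanged); heap: [0-0 ALLOC][1-1 FREE][2-8 ALLOC][9-16 ALLOC][17-21 FREE]
Op 7: b = realloc(b, 6) -> b = 2; heap: [0-0 ALLOC][1-1 FREE][2-7 ALLOC][8-8 FREE][9-16 ALLOC][17-21 FREE]

Answer: [0-0 ALLOC][1-1 FREE][2-7 ALLOC][8-8 FREE][9-16 ALLOC][17-21 FREE]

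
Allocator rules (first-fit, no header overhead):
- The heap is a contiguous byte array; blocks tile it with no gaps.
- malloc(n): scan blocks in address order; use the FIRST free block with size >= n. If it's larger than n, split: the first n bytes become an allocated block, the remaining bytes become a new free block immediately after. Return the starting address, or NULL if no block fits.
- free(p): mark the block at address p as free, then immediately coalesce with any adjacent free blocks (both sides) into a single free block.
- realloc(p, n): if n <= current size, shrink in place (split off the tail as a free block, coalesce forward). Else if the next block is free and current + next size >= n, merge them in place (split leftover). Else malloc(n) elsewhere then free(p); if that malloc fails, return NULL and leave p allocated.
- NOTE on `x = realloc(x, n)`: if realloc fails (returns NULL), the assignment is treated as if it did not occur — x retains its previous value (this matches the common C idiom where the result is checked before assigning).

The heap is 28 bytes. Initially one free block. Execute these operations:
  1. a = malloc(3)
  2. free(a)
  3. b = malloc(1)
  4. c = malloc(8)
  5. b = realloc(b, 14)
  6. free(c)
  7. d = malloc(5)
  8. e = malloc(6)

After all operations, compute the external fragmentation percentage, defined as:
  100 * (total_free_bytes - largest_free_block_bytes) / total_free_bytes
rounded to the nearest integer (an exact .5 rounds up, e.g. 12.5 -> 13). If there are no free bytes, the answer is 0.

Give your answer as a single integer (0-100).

Op 1: a = malloc(3) -> a = 0; heap: [0-2 ALLOC][3-27 FREE]
Op 2: free(a) -> (freed a); heap: [0-27 FREE]
Op 3: b = malloc(1) -> b = 0; heap: [0-0 ALLOC][1-27 FREE]
Op 4: c = malloc(8) -> c = 1; heap: [0-0 ALLOC][1-8 ALLOC][9-27 FREE]
Op 5: b = realloc(b, 14) -> b = 9; heap: [0-0 FREE][1-8 ALLOC][9-22 ALLOC][23-27 FREE]
Op 6: free(c) -> (freed c); heap: [0-8 FREE][9-22 ALLOC][23-27 FREE]
Op 7: d = malloc(5) -> d = 0; heap: [0-4 ALLOC][5-8 FREE][9-22 ALLOC][23-27 FREE]
Op 8: e = malloc(6) -> e = NULL; heap: [0-4 ALLOC][5-8 FREE][9-22 ALLOC][23-27 FREE]
Free blocks: [4 5] total_free=9 largest=5 -> 100*(9-5)/9 = 400/9 ≈ 44.444 -> rounds to 44

Answer: 44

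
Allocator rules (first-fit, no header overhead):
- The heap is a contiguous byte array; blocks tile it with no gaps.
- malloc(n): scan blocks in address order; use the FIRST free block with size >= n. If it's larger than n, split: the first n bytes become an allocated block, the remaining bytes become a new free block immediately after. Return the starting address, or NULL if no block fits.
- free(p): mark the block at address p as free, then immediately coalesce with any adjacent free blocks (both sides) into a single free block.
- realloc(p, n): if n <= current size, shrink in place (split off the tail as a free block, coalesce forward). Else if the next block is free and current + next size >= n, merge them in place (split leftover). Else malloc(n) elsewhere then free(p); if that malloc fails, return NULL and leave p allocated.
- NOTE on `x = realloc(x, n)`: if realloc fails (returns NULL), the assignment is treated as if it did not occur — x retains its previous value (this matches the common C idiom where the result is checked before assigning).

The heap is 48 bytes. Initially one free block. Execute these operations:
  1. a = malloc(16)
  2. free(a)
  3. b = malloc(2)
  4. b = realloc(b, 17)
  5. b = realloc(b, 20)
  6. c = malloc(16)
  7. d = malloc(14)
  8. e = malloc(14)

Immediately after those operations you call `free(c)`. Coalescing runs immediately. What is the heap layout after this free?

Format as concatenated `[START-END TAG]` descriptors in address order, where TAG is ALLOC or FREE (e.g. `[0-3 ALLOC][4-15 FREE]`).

Answer: [0-19 ALLOC][20-47 FREE]

Derivation:
Op 1: a = malloc(16) -> a = 0; heap: [0-15 ALLOC][16-47 FREE]
Op 2: free(a) -> (freed a); heap: [0-47 FREE]
Op 3: b = malloc(2) -> b = 0; heap: [0-1 ALLOC][2-47 FREE]
Op 4: b = realloc(b, 17) -> b = 0; heap: [0-16 ALLOC][17-47 FREE]
Op 5: b = realloc(b, 20) -> b = 0; heap: [0-19 ALLOC][20-47 FREE]
Op 6: c = malloc(16) -> c = 20; heap: [0-19 ALLOC][20-35 ALLOC][36-47 FREE]
Op 7: d = malloc(14) -> d = NULL; heap: [0-19 ALLOC][20-35 ALLOC][36-47 FREE]
Op 8: e = malloc(14) -> e = NULL; heap: [0-19 ALLOC][20-35 ALLOC][36-47 FREE]
free(c): c = 20 -> block [20-35 ALLOC]; mark free, coalesce with adjacent free neighbors -> [0-19 ALLOC][20-47 FREE]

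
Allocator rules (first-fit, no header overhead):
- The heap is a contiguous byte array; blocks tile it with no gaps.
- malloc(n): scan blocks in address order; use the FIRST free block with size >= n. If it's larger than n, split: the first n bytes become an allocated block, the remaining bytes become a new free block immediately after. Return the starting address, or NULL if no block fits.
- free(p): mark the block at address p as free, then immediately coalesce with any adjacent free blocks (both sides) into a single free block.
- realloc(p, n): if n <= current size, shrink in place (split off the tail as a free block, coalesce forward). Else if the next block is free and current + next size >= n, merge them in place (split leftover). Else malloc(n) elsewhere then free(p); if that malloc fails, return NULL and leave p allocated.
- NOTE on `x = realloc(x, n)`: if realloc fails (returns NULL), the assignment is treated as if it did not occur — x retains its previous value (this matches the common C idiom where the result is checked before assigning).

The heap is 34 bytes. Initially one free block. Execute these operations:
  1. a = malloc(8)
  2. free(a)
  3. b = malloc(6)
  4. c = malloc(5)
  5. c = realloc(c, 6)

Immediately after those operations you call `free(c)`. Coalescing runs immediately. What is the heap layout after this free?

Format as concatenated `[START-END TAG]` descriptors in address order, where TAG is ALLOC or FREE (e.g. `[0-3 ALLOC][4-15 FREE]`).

Answer: [0-5 ALLOC][6-33 FREE]

Derivation:
Op 1: a = malloc(8) -> a = 0; heap: [0-7 ALLOC][8-33 FREE]
Op 2: free(a) -> (freed a); heap: [0-33 FREE]
Op 3: b = malloc(6) -> b = 0; heap: [0-5 ALLOC][6-33 FREE]
Op 4: c = malloc(5) -> c = 6; heap: [0-5 ALLOC][6-10 ALLOC][11-33 FREE]
Op 5: c = realloc(c, 6) -> c = 6; heap: [0-5 ALLOC][6-11 ALLOC][12-33 FREE]
free(c): c = 6 -> block [6-11 ALLOC]; mark free, coalesce with adjacent free neighbors -> [0-5 ALLOC][6-33 FREE]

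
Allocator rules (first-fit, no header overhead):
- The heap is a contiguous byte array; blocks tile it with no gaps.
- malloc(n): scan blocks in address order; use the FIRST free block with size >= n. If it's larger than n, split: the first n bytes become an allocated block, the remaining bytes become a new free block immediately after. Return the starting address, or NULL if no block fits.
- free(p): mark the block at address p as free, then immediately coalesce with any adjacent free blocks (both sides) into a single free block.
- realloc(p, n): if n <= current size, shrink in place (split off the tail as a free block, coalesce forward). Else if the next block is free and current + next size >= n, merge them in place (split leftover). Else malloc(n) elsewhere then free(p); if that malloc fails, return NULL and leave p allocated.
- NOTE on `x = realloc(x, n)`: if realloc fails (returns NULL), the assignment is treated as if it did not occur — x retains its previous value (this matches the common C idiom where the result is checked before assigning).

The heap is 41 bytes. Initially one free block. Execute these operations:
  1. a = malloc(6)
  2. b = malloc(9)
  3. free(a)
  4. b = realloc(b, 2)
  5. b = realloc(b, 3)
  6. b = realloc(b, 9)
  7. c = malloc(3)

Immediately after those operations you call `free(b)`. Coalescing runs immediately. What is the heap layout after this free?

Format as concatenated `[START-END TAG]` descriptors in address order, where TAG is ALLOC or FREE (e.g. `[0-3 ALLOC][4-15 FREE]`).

Op 1: a = malloc(6) -> a = 0; heap: [0-5 ALLOC][6-40 FREE]
Op 2: b = malloc(9) -> b = 6; heap: [0-5 ALLOC][6-14 ALLOC][15-40 FREE]
Op 3: free(a) -> (freed a); heap: [0-5 FREE][6-14 ALLOC][15-40 FREE]
Op 4: b = realloc(b, 2) -> b = 6; heap: [0-5 FREE][6-7 ALLOC][8-40 FREE]
Op 5: b = realloc(b, 3) -> b = 6; heap: [0-5 FREE][6-8 ALLOC][9-40 FREE]
Op 6: b = realloc(b, 9) -> b = 6; heap: [0-5 FREE][6-14 ALLOC][15-40 FREE]
Op 7: c = malloc(3) -> c = 0; heap: [0-2 ALLOC][3-5 FREE][6-14 ALLOC][15-40 FREE]
free(b): b = 6 -> block [6-14 ALLOC]; mark free, coalesce with adjacent free neighbors -> [0-2 ALLOC][3-40 FREE]

Answer: [0-2 ALLOC][3-40 FREE]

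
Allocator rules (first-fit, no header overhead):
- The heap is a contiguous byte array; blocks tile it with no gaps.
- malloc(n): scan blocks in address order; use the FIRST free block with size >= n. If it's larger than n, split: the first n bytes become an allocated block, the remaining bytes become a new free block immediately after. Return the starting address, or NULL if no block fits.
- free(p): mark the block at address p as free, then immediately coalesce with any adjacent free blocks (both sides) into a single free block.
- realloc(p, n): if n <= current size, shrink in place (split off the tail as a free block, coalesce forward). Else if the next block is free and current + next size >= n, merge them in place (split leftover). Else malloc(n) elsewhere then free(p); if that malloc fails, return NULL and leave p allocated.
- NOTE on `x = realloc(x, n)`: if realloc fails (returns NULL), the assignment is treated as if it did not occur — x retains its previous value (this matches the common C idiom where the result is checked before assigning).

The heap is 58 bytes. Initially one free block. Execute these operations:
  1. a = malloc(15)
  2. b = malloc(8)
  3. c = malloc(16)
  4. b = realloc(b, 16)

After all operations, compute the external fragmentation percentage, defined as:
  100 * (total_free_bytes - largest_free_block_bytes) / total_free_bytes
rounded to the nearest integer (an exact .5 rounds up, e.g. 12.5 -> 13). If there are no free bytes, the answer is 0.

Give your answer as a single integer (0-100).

Answer: 27

Derivation:
Op 1: a = malloc(15) -> a = 0; heap: [0-14 ALLOC][15-57 FREE]
Op 2: b = malloc(8) -> b = 15; heap: [0-14 ALLOC][15-22 ALLOC][23-57 FREE]
Op 3: c = malloc(16) -> c = 23; heap: [0-14 ALLOC][15-22 ALLOC][23-38 ALLOC][39-57 FREE]
Op 4: b = realloc(b, 16) -> b = 39; heap: [0-14 ALLOC][15-22 FREE][23-38 ALLOC][39-54 ALLOC][55-57 FREE]
Free blocks: [8 3] total_free=11 largest=8 -> 100*(11-8)/11 = 300/11 ≈ 27.273 -> rounds to 27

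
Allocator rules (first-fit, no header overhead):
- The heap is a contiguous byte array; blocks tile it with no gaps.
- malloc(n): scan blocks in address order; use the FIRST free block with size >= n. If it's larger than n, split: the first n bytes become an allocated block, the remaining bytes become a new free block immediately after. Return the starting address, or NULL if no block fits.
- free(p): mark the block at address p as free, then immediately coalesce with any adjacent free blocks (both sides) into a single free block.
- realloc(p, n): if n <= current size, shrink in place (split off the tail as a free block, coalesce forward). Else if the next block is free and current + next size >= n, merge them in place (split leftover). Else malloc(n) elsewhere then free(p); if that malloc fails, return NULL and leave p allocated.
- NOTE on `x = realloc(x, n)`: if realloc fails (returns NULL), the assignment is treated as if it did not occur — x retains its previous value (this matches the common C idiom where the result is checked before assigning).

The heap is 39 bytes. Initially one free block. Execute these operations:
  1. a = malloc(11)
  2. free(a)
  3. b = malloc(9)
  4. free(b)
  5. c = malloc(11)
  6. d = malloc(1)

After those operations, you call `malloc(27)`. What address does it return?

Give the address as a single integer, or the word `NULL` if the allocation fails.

Op 1: a = malloc(11) -> a = 0; heap: [0-10 ALLOC][11-38 FREE]
Op 2: free(a) -> (freed a); heap: [0-38 FREE]
Op 3: b = malloc(9) -> b = 0; heap: [0-8 ALLOC][9-38 FREE]
Op 4: free(b) -> (freed b); heap: [0-38 FREE]
Op 5: c = malloc(11) -> c = 0; heap: [0-10 ALLOC][11-38 FREE]
Op 6: d = malloc(1) -> d = 11; heap: [0-10 ALLOC][11-11 ALLOC][12-38 FREE]
malloc(27): first-fit scan over [0-10 ALLOC][11-11 ALLOC][12-38 FREE] -> 12

Answer: 12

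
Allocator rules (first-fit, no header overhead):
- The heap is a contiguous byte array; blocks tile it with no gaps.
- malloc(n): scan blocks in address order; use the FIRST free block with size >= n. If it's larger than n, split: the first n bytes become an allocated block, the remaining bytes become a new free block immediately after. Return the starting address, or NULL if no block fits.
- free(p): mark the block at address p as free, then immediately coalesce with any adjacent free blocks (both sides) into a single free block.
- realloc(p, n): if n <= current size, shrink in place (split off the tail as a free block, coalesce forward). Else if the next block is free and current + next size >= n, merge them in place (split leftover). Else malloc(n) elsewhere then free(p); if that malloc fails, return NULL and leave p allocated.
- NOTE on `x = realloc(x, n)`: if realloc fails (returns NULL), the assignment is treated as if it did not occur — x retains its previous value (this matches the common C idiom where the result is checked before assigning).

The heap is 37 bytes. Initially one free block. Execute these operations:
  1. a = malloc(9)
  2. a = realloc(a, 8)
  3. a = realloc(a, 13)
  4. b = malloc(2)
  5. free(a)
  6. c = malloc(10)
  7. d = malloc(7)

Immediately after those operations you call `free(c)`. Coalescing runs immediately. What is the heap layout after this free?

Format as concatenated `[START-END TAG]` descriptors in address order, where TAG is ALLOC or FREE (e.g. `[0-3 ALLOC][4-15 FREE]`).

Op 1: a = malloc(9) -> a = 0; heap: [0-8 ALLOC][9-36 FREE]
Op 2: a = realloc(a, 8) -> a = 0; heap: [0-7 ALLOC][8-36 FREE]
Op 3: a = realloc(a, 13) -> a = 0; heap: [0-12 ALLOC][13-36 FREE]
Op 4: b = malloc(2) -> b = 13; heap: [0-12 ALLOC][13-14 ALLOC][15-36 FREE]
Op 5: free(a) -> (freed a); heap: [0-12 FREE][13-14 ALLOC][15-36 FREE]
Op 6: c = malloc(10) -> c = 0; heap: [0-9 ALLOC][10-12 FREE][13-14 ALLOC][15-36 FREE]
Op 7: d = malloc(7) -> d = 15; heap: [0-9 ALLOC][10-12 FREE][13-14 ALLOC][15-21 ALLOC][22-36 FREE]
free(c): c = 0 -> block [0-9 ALLOC]; mark free, coalesce with adjacent free neighbors -> [0-12 FREE][13-14 ALLOC][15-21 ALLOC][22-36 FREE]

Answer: [0-12 FREE][13-14 ALLOC][15-21 ALLOC][22-36 FREE]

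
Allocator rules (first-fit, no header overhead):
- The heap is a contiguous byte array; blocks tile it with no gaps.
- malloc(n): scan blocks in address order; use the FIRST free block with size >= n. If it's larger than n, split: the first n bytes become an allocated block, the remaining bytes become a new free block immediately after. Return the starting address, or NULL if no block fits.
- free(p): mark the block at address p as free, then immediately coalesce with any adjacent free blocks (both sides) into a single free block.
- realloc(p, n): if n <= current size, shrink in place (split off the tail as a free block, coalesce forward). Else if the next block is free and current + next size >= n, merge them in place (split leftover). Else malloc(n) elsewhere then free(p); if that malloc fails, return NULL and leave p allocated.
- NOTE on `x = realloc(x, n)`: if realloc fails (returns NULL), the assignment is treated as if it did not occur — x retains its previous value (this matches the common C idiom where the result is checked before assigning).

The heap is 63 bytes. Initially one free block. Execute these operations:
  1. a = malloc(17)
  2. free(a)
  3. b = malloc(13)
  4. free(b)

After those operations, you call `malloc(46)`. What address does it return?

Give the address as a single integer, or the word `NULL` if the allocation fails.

Op 1: a = malloc(17) -> a = 0; heap: [0-16 ALLOC][17-62 FREE]
Op 2: free(a) -> (freed a); heap: [0-62 FREE]
Op 3: b = malloc(13) -> b = 0; heap: [0-12 ALLOC][13-62 FREE]
Op 4: free(b) -> (freed b); heap: [0-62 FREE]
malloc(46): first-fit scan over [0-62 FREE] -> 0

Answer: 0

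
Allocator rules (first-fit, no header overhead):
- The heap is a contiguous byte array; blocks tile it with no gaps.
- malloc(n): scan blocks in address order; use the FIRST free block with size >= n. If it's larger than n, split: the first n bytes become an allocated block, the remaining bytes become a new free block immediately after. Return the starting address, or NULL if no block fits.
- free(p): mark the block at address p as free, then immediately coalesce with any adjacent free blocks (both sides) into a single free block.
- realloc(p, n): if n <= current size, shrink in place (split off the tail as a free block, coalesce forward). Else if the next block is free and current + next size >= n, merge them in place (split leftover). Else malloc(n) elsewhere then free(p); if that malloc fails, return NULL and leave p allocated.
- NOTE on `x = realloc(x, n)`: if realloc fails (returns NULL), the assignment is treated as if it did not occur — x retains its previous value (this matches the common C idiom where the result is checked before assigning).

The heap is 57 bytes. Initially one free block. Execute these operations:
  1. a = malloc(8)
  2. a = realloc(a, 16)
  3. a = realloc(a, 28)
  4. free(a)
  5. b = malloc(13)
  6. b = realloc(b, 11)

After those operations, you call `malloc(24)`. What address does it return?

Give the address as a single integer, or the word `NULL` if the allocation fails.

Answer: 11

Derivation:
Op 1: a = malloc(8) -> a = 0; heap: [0-7 ALLOC][8-56 FREE]
Op 2: a = realloc(a, 16) -> a = 0; heap: [0-15 ALLOC][16-56 FREE]
Op 3: a = realloc(a, 28) -> a = 0; heap: [0-27 ALLOC][28-56 FREE]
Op 4: free(a) -> (freed a); heap: [0-56 FREE]
Op 5: b = malloc(13) -> b = 0; heap: [0-12 ALLOC][13-56 FREE]
Op 6: b = realloc(b, 11) -> b = 0; heap: [0-10 ALLOC][11-56 FREE]
malloc(24): first-fit scan over [0-10 ALLOC][11-56 FREE] -> 11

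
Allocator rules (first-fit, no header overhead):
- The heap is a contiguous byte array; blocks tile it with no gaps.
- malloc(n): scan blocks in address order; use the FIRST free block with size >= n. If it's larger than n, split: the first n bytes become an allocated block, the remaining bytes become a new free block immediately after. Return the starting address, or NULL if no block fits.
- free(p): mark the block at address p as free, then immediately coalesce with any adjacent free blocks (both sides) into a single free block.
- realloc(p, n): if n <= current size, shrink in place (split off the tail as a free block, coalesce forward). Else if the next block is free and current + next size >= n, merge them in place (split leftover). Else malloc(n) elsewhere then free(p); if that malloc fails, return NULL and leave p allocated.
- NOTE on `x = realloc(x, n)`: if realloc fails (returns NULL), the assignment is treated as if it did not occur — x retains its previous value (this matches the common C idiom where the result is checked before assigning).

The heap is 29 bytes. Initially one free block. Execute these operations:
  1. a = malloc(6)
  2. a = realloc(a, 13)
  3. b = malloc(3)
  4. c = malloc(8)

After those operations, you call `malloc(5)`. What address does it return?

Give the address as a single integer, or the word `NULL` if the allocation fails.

Answer: 24

Derivation:
Op 1: a = malloc(6) -> a = 0; heap: [0-5 ALLOC][6-28 FREE]
Op 2: a = realloc(a, 13) -> a = 0; heap: [0-12 ALLOC][13-28 FREE]
Op 3: b = malloc(3) -> b = 13; heap: [0-12 ALLOC][13-15 ALLOC][16-28 FREE]
Op 4: c = malloc(8) -> c = 16; heap: [0-12 ALLOC][13-15 ALLOC][16-23 ALLOC][24-28 FREE]
malloc(5): first-fit scan over [0-12 ALLOC][13-15 ALLOC][16-23 ALLOC][24-28 FREE] -> 24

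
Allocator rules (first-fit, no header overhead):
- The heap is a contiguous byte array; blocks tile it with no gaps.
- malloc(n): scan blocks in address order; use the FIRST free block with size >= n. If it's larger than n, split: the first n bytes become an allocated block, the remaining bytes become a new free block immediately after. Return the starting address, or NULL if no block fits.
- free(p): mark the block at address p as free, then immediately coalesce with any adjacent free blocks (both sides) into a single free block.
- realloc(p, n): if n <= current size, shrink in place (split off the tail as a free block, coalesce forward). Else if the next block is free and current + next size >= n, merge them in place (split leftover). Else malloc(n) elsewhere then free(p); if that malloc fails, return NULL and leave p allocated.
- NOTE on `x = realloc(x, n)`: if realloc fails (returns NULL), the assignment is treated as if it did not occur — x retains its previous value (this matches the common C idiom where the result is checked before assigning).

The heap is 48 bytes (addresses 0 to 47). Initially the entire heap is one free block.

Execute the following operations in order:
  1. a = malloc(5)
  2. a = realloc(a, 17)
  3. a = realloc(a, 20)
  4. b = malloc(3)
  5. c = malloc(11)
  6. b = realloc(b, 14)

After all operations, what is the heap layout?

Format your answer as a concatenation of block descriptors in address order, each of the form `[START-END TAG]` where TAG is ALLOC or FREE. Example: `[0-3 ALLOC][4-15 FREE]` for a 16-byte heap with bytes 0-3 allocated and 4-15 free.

Op 1: a = malloc(5) -> a = 0; heap: [0-4 ALLOC][5-47 FREE]
Op 2: a = realloc(a, 17) -> a = 0; heap: [0-16 ALLOC][17-47 FREE]
Op 3: a = realloc(a, 20) -> a = 0; heap: [0-19 ALLOC][20-47 FREE]
Op 4: b = malloc(3) -> b = 20; heap: [0-19 ALLOC][20-22 ALLOC][23-47 FREE]
Op 5: c = malloc(11) -> c = 23; heap: [0-19 ALLOC][20-22 ALLOC][23-33 ALLOC][34-47 FREE]
Op 6: b = realloc(b, 14) -> b = 34; heap: [0-19 ALLOC][20-22 FREE][23-33 ALLOC][34-47 ALLOC]

Answer: [0-19 ALLOC][20-22 FREE][23-33 ALLOC][34-47 ALLOC]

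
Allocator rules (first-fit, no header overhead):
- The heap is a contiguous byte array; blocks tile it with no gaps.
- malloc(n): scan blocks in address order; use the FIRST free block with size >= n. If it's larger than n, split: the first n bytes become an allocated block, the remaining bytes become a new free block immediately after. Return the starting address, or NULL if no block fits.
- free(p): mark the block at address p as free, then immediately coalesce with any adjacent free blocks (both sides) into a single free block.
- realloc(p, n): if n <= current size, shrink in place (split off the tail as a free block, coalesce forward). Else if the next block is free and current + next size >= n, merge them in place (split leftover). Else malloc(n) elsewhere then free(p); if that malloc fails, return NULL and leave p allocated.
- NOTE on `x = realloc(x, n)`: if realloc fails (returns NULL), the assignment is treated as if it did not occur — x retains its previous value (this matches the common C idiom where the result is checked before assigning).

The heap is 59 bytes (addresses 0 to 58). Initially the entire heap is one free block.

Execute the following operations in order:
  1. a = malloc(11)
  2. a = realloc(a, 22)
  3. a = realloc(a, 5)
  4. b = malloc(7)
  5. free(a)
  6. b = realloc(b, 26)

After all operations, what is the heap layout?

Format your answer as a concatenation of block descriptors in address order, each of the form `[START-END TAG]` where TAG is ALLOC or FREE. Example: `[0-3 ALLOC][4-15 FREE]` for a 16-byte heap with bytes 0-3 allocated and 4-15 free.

Answer: [0-4 FREE][5-30 ALLOC][31-58 FREE]

Derivation:
Op 1: a = malloc(11) -> a = 0; heap: [0-10 ALLOC][11-58 FREE]
Op 2: a = realloc(a, 22) -> a = 0; heap: [0-21 ALLOC][22-58 FREE]
Op 3: a = realloc(a, 5) -> a = 0; heap: [0-4 ALLOC][5-58 FREE]
Op 4: b = malloc(7) -> b = 5; heap: [0-4 ALLOC][5-11 ALLOC][12-58 FREE]
Op 5: free(a) -> (freed a); heap: [0-4 FREE][5-11 ALLOC][12-58 FREE]
Op 6: b = realloc(b, 26) -> b = 5; heap: [0-4 FREE][5-30 ALLOC][31-58 FREE]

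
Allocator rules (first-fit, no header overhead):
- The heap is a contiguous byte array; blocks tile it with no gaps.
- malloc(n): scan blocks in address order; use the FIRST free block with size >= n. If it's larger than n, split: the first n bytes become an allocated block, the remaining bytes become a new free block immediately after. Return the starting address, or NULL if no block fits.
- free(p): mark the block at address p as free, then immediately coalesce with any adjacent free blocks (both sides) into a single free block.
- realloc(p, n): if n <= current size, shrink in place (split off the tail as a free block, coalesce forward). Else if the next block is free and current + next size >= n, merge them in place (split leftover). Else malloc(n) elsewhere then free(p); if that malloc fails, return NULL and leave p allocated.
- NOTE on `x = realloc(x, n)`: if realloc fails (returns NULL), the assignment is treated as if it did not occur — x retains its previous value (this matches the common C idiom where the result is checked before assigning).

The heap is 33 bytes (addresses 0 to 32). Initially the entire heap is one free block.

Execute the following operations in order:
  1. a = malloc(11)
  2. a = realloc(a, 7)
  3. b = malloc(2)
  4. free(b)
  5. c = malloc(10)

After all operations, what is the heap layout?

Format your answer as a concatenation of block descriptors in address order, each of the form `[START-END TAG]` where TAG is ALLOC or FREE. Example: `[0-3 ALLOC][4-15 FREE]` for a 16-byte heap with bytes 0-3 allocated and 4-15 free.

Answer: [0-6 ALLOC][7-16 ALLOC][17-32 FREE]

Derivation:
Op 1: a = malloc(11) -> a = 0; heap: [0-10 ALLOC][11-32 FREE]
Op 2: a = realloc(a, 7) -> a = 0; heap: [0-6 ALLOC][7-32 FREE]
Op 3: b = malloc(2) -> b = 7; heap: [0-6 ALLOC][7-8 ALLOC][9-32 FREE]
Op 4: free(b) -> (freed b); heap: [0-6 ALLOC][7-32 FREE]
Op 5: c = malloc(10) -> c = 7; heap: [0-6 ALLOC][7-16 ALLOC][17-32 FREE]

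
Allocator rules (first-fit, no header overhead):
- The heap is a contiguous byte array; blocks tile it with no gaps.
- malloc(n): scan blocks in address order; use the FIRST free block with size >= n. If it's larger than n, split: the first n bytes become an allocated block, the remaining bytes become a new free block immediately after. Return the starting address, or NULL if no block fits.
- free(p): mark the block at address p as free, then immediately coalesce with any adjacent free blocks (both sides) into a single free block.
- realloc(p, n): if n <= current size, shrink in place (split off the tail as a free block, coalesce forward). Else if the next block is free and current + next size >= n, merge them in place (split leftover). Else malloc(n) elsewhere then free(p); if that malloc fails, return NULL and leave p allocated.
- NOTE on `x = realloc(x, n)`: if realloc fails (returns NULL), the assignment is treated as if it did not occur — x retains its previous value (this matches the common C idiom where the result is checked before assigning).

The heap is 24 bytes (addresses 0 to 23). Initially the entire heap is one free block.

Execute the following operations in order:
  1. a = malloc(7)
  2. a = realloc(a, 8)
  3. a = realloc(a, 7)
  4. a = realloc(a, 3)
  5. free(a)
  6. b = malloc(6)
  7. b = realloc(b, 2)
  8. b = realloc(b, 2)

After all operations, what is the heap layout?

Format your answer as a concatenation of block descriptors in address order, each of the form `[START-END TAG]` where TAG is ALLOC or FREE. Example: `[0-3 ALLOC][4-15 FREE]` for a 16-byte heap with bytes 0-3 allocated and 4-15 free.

Answer: [0-1 ALLOC][2-23 FREE]

Derivation:
Op 1: a = malloc(7) -> a = 0; heap: [0-6 ALLOC][7-23 FREE]
Op 2: a = realloc(a, 8) -> a = 0; heap: [0-7 ALLOC][8-23 FREE]
Op 3: a = realloc(a, 7) -> a = 0; heap: [0-6 ALLOC][7-23 FREE]
Op 4: a = realloc(a, 3) -> a = 0; heap: [0-2 ALLOC][3-23 FREE]
Op 5: free(a) -> (freed a); heap: [0-23 FREE]
Op 6: b = malloc(6) -> b = 0; heap: [0-5 ALLOC][6-23 FREE]
Op 7: b = realloc(b, 2) -> b = 0; heap: [0-1 ALLOC][2-23 FREE]
Op 8: b = realloc(b, 2) -> b = 0; heap: [0-1 ALLOC][2-23 FREE]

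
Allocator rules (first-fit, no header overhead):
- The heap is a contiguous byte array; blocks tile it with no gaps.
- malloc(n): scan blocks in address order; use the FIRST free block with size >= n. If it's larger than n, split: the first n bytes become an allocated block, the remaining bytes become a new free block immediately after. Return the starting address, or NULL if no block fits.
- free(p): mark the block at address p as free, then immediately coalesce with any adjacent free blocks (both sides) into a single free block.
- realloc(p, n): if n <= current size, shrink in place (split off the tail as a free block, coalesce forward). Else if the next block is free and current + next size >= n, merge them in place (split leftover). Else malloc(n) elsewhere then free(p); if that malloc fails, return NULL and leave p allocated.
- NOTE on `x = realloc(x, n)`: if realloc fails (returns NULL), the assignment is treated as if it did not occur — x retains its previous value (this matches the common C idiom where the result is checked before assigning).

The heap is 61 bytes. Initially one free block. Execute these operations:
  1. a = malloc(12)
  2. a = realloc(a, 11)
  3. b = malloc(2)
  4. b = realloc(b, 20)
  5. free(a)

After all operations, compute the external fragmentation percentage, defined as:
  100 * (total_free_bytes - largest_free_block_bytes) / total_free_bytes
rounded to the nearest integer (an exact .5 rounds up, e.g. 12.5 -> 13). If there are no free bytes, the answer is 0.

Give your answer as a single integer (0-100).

Answer: 27

Derivation:
Op 1: a = malloc(12) -> a = 0; heap: [0-11 ALLOC][12-60 FREE]
Op 2: a = realloc(a, 11) -> a = 0; heap: [0-10 ALLOC][11-60 FREE]
Op 3: b = malloc(2) -> b = 11; heap: [0-10 ALLOC][11-12 ALLOC][13-60 FREE]
Op 4: b = realloc(b, 20) -> b = 11; heap: [0-10 ALLOC][11-30 ALLOC][31-60 FREE]
Op 5: free(a) -> (freed a); heap: [0-10 FREE][11-30 ALLOC][31-60 FREE]
Free blocks: [11 30] total_free=41 largest=30 -> 100*(41-30)/41 = 1100/41 ≈ 26.829 -> rounds to 27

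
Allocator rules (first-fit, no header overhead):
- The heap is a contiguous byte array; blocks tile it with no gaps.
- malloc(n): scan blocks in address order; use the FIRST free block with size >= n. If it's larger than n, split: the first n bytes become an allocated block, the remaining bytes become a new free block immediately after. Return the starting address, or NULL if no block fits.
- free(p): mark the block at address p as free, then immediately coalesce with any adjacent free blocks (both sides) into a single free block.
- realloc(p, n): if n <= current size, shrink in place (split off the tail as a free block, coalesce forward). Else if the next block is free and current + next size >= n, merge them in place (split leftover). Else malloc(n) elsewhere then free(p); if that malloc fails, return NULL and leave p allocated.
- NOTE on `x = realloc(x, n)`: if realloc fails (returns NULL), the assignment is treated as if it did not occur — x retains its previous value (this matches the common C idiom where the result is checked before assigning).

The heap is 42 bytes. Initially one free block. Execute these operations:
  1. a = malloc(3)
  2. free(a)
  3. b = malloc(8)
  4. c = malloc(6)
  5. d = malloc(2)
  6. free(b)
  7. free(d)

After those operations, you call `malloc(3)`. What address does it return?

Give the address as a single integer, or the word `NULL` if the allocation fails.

Op 1: a = malloc(3) -> a = 0; heap: [0-2 ALLOC][3-41 FREE]
Op 2: free(a) -> (freed a); heap: [0-41 FREE]
Op 3: b = malloc(8) -> b = 0; heap: [0-7 ALLOC][8-41 FREE]
Op 4: c = malloc(6) -> c = 8; heap: [0-7 ALLOC][8-13 ALLOC][14-41 FREE]
Op 5: d = malloc(2) -> d = 14; heap: [0-7 ALLOC][8-13 ALLOC][14-15 ALLOC][16-41 FREE]
Op 6: free(b) -> (freed b); heap: [0-7 FREE][8-13 ALLOC][14-15 ALLOC][16-41 FREE]
Op 7: free(d) -> (freed d); heap: [0-7 FREE][8-13 ALLOC][14-41 FREE]
malloc(3): first-fit scan over [0-7 FREE][8-13 ALLOC][14-41 FREE] -> 0

Answer: 0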